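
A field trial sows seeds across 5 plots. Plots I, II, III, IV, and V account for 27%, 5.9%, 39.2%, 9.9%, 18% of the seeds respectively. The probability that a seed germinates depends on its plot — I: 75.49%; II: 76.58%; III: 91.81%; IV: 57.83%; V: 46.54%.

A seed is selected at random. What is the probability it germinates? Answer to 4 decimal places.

P(G) = P(G|I)·P(I) + P(G|II)·P(II) + P(G|III)·P(III) + P(G|IV)·P(IV) + P(G|V)·P(V)
      = 0.7549·0.27 + 0.7658·0.059 + 0.9181·0.392 + 0.5783·0.099 + 0.4654·0.18
      = 0.203823 + 0.0451822 + 0.3598952 + 0.0572517 + 0.083772 = 0.7499241

P(G) ≈ 0.7499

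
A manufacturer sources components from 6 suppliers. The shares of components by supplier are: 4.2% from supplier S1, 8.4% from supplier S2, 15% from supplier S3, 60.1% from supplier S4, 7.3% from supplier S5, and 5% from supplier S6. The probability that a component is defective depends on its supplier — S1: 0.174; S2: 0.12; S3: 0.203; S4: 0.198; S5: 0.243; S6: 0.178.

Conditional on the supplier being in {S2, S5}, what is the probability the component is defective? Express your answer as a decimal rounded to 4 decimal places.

0.1772

Let S = {S2, S5}.
P(S) = 0.084 + 0.073 = 0.157.
P(D ∩ S) = 0.12·0.084 + 0.243·0.073 = 0.01008 + 0.017739 = 0.027819.
P(D | S) = 0.027819 / 0.157 = 0.177191…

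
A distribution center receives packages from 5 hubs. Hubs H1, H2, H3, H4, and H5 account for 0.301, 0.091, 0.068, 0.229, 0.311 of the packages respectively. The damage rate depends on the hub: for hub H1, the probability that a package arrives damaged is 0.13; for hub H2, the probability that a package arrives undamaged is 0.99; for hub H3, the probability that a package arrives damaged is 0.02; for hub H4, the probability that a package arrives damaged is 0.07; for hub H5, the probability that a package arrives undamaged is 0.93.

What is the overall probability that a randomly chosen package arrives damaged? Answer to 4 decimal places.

0.0792

P(D|H2) = 1 − 0.99 = 0.01.
P(D|H5) = 1 − 0.93 = 0.07.
P(D) = P(D|H1)·P(H1) + P(D|H2)·P(H2) + P(D|H3)·P(H3) + P(D|H4)·P(H4) + P(D|H5)·P(H5)
      = 0.13·0.301 + 0.01·0.091 + 0.02·0.068 + 0.07·0.229 + 0.07·0.311
      = 0.03913 + 0.00091 + 0.00136 + 0.01603 + 0.02177 = 0.0792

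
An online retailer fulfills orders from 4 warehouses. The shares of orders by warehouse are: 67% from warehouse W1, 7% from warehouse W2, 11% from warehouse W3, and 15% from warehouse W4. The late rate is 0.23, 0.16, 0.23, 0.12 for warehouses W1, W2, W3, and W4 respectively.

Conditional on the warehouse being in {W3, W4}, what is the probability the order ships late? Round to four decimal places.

0.1665

Let S = {W3, W4}.
P(S) = 0.11 + 0.15 = 0.26.
P(L ∩ S) = 0.23·0.11 + 0.12·0.15 = 0.0253 + 0.018 = 0.0433.
P(L | S) = 0.0433 / 0.26 = 0.166538…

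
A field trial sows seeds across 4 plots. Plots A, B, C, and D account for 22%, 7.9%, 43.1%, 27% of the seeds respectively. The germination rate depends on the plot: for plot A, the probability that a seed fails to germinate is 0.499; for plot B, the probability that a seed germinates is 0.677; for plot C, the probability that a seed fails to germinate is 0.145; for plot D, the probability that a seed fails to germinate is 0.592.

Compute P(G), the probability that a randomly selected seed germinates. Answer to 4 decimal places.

0.6424

P(G|A) = 1 − 0.499 = 0.501.
P(G|C) = 1 − 0.145 = 0.855.
P(G|D) = 1 − 0.592 = 0.408.
Summing over the partition,
P(G) = P(G|A)·P(A) + P(G|B)·P(B) + P(G|C)·P(C) + P(G|D)·P(D)
      = 0.501·0.22 + 0.677·0.079 + 0.855·0.431 + 0.408·0.27
      = 0.11022 + 0.053483 + 0.368505 + 0.11016 = 0.642368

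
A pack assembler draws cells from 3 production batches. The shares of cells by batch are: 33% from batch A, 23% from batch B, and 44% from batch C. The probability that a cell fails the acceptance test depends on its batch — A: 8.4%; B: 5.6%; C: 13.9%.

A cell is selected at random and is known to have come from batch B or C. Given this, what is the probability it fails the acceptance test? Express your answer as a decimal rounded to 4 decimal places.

Let S = {B, C}.
P(S) = 0.23 + 0.44 = 0.67.
P(F ∩ S) = 0.056·0.23 + 0.139·0.44 = 0.01288 + 0.06116 = 0.07404.
P(F | S) = 0.07404 / 0.67 = 0.110507…

0.1105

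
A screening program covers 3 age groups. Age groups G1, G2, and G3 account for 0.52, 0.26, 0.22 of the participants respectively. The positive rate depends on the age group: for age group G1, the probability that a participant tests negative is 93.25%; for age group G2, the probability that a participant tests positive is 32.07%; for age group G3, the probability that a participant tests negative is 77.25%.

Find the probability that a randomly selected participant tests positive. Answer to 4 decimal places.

P(T|G1) = 1 − 0.9325 = 0.0675.
P(T|G3) = 1 − 0.7725 = 0.2275.
P(T) = P(T|G1)·P(G1) + P(T|G2)·P(G2) + P(T|G3)·P(G3)
      = 0.0675·0.52 + 0.3207·0.26 + 0.2275·0.22
      = 0.0351 + 0.083382 + 0.05005 = 0.168532

0.1685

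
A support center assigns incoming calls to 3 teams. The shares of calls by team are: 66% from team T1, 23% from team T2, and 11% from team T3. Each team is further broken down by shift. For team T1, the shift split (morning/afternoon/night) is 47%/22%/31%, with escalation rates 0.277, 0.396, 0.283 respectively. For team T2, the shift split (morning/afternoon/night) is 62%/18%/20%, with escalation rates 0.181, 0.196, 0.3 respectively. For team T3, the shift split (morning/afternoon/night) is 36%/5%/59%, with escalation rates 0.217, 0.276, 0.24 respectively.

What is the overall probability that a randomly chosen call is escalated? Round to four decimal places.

0.2747

P(E|T1) = 0.47·0.277 + 0.22·0.396 + 0.31·0.283 = 0.13019 + 0.08712 + 0.08773 = 0.30504
P(E|T2) = 0.62·0.181 + 0.18·0.196 + 0.2·0.3 = 0.11222 + 0.03528 + 0.06 = 0.2075
P(E|T3) = 0.36·0.217 + 0.05·0.276 + 0.59·0.24 = 0.07812 + 0.0138 + 0.1416 = 0.23352
By total probability over the outer partition,
P(E) = 0.66·0.30504 + 0.23·0.2075 + 0.11·0.23352
      = 0.2013264 + 0.047725 + 0.0256872 = 0.2747386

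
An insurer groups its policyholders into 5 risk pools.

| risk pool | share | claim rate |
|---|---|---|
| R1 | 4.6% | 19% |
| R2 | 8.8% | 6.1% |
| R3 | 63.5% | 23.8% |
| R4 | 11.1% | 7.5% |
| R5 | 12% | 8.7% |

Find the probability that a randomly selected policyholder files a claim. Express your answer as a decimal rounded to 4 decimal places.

P(C) ≈ 0.1840

P(C) = P(C|R1)·P(R1) + P(C|R2)·P(R2) + P(C|R3)·P(R3) + P(C|R4)·P(R4) + P(C|R5)·P(R5)
      = 0.19·0.046 + 0.061·0.088 + 0.238·0.635 + 0.075·0.111 + 0.087·0.12
      = 0.00874 + 0.005368 + 0.15113 + 0.008325 + 0.01044 = 0.184003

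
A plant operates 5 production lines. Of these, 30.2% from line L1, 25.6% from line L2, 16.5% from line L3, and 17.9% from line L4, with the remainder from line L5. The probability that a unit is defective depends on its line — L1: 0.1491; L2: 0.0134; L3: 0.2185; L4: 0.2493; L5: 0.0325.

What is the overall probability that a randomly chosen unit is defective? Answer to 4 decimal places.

P(L5) = 1 − (0.302 + 0.256 + 0.165 + 0.179) = 0.098.
P(D) = P(D|L1)·P(L1) + P(D|L2)·P(L2) + P(D|L3)·P(L3) + P(D|L4)·P(L4) + P(D|L5)·P(L5)
      = 0.1491·0.302 + 0.0134·0.256 + 0.2185·0.165 + 0.2493·0.179 + 0.0325·0.098
      = 0.0450282 + 0.0034304 + 0.0360525 + 0.0446247 + 0.003185 = 0.1323208

P(D) ≈ 0.1323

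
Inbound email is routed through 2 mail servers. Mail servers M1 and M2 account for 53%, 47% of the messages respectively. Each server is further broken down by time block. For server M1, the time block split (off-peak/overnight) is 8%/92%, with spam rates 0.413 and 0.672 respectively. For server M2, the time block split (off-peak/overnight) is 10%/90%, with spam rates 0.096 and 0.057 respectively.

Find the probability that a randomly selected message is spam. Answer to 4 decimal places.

P(S|M1) = 0.08·0.413 + 0.92·0.672 = 0.03304 + 0.61824 = 0.65128
P(S|M2) = 0.1·0.096 + 0.9·0.057 = 0.0096 + 0.0513 = 0.0609
Then overall,
P(S) = 0.53·0.65128 + 0.47·0.0609
      = 0.3451784 + 0.028623 = 0.3738014

0.3738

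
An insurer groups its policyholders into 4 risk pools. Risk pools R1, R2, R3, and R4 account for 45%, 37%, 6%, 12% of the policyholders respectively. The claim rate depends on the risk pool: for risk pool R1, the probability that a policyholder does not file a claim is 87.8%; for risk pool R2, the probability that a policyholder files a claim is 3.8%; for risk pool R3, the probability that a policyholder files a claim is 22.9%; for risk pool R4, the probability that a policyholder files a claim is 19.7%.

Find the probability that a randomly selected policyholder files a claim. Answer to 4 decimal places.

0.1063

P(C|R1) = 1 − 0.878 = 0.122.
Using total probability over the partition,
P(C) = P(C|R1)·P(R1) + P(C|R2)·P(R2) + P(C|R3)·P(R3) + P(C|R4)·P(R4)
      = 0.122·0.45 + 0.038·0.37 + 0.229·0.06 + 0.197·0.12
      = 0.0549 + 0.01406 + 0.01374 + 0.02364 = 0.10634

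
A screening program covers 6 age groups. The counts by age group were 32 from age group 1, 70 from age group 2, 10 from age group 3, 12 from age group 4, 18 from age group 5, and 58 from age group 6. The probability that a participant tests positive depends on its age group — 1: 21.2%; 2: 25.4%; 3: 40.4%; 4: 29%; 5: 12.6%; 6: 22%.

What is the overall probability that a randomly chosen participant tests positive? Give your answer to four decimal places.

Total: 32 + 70 + 10 + 12 + 18 + 58 = 200.
P(1) = 32/200 = 0.16. P(2) = 70/200 = 0.35. P(3) = 10/200 = 0.05. P(4) = 12/200 = 0.06. P(5) = 18/200 = 0.09. P(6) = 58/200 = 0.29.
By the law of total probability,
P(T) = P(T|1)·P(1) + P(T|2)·P(2) + P(T|3)·P(3) + P(T|4)·P(4) + P(T|5)·P(5) + P(T|6)·P(6)
      = 0.212·0.16 + 0.254·0.35 + 0.404·0.05 + 0.29·0.06 + 0.126·0.09 + 0.22·0.29
      = 0.03392 + 0.0889 + 0.0202 + 0.0174 + 0.01134 + 0.0638 = 0.23556

P(T) ≈ 0.2356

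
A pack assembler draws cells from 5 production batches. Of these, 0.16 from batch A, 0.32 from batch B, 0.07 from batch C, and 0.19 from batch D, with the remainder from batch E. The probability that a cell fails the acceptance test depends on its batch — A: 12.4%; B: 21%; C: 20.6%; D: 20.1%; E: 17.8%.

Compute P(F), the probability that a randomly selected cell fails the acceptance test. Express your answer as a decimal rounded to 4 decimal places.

P(E) = 1 − (0.16 + 0.32 + 0.07 + 0.19) = 0.26.
Summing over the partition,
P(F) = P(F|A)·P(A) + P(F|B)·P(B) + P(F|C)·P(C) + P(F|D)·P(D) + P(F|E)·P(E)
      = 0.124·0.16 + 0.21·0.32 + 0.206·0.07 + 0.201·0.19 + 0.178·0.26
      = 0.01984 + 0.0672 + 0.01442 + 0.03819 + 0.04628 = 0.18593

P(F) ≈ 0.1859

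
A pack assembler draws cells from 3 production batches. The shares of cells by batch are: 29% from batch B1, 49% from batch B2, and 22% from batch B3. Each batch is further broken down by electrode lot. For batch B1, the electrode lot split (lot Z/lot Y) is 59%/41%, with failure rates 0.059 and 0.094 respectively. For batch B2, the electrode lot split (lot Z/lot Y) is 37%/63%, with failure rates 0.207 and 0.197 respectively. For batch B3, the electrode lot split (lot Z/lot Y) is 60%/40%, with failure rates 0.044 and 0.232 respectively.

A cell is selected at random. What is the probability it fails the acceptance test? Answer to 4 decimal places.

P(F|B1) = 0.59·0.059 + 0.41·0.094 = 0.03481 + 0.03854 = 0.07335
P(F|B2) = 0.37·0.207 + 0.63·0.197 = 0.07659 + 0.12411 = 0.2007
P(F|B3) = 0.6·0.044 + 0.4·0.232 = 0.0264 + 0.0928 = 0.1192
Then overall,
P(F) = 0.29·0.07335 + 0.49·0.2007 + 0.22·0.1192
      = 0.0212715 + 0.098343 + 0.026224 = 0.1458385

P(F) ≈ 0.1458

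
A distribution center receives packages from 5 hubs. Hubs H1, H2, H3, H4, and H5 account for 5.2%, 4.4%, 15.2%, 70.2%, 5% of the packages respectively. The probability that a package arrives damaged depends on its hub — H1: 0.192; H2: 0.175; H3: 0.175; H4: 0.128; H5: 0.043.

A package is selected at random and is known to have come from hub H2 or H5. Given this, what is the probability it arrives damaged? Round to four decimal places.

Let S = {H2, H5}.
P(S) = 0.044 + 0.05 = 0.094.
P(D ∩ S) = 0.175·0.044 + 0.043·0.05 = 0.0077 + 0.00215 = 0.00985.
P(D | S) = 0.00985 / 0.094 = 0.104787…

0.1048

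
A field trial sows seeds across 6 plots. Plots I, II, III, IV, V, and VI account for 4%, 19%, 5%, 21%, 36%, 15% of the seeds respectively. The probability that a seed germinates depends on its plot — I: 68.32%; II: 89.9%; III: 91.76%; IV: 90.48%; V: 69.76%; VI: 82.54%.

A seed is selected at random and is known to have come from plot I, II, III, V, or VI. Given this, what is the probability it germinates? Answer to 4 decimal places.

Let S = {I, II, III, V, VI}.
P(S) = 0.04 + 0.19 + 0.05 + 0.36 + 0.15 = 0.79.
P(G ∩ S) = 0.6832·0.04 + 0.899·0.19 + 0.9176·0.05 + 0.6976·0.36 + 0.8254·0.15 = 0.027328 + 0.17081 + 0.04588 + 0.251136 + 0.12381 = 0.618964.
P(G | S) = 0.618964 / 0.79 = 0.783499…

P(G|S) ≈ 0.7835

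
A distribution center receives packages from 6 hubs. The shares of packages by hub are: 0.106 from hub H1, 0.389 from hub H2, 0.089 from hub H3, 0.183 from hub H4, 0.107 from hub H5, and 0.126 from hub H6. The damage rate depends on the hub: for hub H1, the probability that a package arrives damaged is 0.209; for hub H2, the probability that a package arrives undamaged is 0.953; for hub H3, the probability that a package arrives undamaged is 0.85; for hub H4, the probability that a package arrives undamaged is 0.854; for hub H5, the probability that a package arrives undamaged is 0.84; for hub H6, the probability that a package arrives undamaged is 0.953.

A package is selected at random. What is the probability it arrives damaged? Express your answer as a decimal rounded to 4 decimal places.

0.1035

P(D|H2) = 1 − 0.953 = 0.047.
P(D|H3) = 1 − 0.85 = 0.15.
P(D|H4) = 1 − 0.854 = 0.146.
P(D|H5) = 1 − 0.84 = 0.16.
P(D|H6) = 1 − 0.953 = 0.047.
P(D) = P(D|H1)·P(H1) + P(D|H2)·P(H2) + P(D|H3)·P(H3) + P(D|H4)·P(H4) + P(D|H5)·P(H5) + P(D|H6)·P(H6)
      = 0.209·0.106 + 0.047·0.389 + 0.15·0.089 + 0.146·0.183 + 0.16·0.107 + 0.047·0.126
      = 0.022154 + 0.018283 + 0.01335 + 0.026718 + 0.01712 + 0.005922 = 0.103547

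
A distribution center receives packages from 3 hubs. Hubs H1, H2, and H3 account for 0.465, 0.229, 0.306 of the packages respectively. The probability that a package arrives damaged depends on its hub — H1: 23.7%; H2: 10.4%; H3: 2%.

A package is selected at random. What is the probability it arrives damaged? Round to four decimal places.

Using total probability over the partition,
P(D) = P(D|H1)·P(H1) + P(D|H2)·P(H2) + P(D|H3)·P(H3)
      = 0.237·0.465 + 0.104·0.229 + 0.02·0.306
      = 0.110205 + 0.023816 + 0.00612 = 0.140141

P(D) ≈ 0.1401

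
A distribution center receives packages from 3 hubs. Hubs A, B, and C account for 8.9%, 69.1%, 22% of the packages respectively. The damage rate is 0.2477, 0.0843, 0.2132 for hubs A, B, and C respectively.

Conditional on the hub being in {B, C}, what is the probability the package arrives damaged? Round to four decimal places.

0.1154

Let S = {B, C}.
P(S) = 0.691 + 0.22 = 0.911.
P(D ∩ S) = 0.0843·0.691 + 0.2132·0.22 = 0.0582513 + 0.046904 = 0.1051553.
P(D | S) = 0.1051553 / 0.911 = 0.115428…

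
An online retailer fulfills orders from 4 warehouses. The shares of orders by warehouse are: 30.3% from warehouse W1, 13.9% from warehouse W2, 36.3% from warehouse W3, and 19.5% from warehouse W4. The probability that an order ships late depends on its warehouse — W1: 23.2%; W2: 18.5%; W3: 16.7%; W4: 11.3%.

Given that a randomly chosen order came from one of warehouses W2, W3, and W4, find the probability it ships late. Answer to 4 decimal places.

Let S = {W2, W3, W4}.
P(S) = 0.139 + 0.363 + 0.195 = 0.697.
P(L ∩ S) = 0.185·0.139 + 0.167·0.363 + 0.113·0.195 = 0.025715 + 0.060621 + 0.022035 = 0.108371.
P(L | S) = 0.108371 / 0.697 = 0.155482…

P(L|S) ≈ 0.1555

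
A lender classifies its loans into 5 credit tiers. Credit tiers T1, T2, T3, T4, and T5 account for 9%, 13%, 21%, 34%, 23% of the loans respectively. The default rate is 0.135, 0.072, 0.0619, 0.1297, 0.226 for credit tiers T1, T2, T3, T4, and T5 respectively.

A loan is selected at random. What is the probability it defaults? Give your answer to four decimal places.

P(D) ≈ 0.1306

Using total probability over the partition,
P(D) = P(D|T1)·P(T1) + P(D|T2)·P(T2) + P(D|T3)·P(T3) + P(D|T4)·P(T4) + P(D|T5)·P(T5)
      = 0.135·0.09 + 0.072·0.13 + 0.0619·0.21 + 0.1297·0.34 + 0.226·0.23
      = 0.01215 + 0.00936 + 0.012999 + 0.044098 + 0.05198 = 0.130587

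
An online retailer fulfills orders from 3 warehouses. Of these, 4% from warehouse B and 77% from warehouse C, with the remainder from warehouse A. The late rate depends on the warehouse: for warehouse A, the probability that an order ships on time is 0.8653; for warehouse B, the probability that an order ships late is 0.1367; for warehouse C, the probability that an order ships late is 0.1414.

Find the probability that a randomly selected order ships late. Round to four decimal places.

P(L) ≈ 0.1399

P(A) = 1 − (0.04 + 0.77) = 0.19.
P(L|A) = 1 − 0.8653 = 0.1347.
Summing over the partition,
P(L) = P(L|A)·P(A) + P(L|B)·P(B) + P(L|C)·P(C)
      = 0.1347·0.19 + 0.1367·0.04 + 0.1414·0.77
      = 0.025593 + 0.005468 + 0.108878 = 0.139939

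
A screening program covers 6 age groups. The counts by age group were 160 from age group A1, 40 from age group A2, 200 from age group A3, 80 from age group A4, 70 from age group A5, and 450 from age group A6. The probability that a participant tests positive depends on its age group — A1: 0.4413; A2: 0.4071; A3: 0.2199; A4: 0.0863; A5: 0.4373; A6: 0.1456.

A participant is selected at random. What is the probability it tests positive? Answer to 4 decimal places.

0.2339

Total: 160 + 40 + 200 + 80 + 70 + 450 = 1000.
P(A1) = 160/1000 = 0.16. P(A2) = 40/1000 = 0.04. P(A3) = 200/1000 = 0.2. P(A4) = 80/1000 = 0.08. P(A5) = 70/1000 = 0.07. P(A6) = 450/1000 = 0.45.
By the law of total probability,
P(T) = P(T|A1)·P(A1) + P(T|A2)·P(A2) + P(T|A3)·P(A3) + P(T|A4)·P(A4) + P(T|A5)·P(A5) + P(T|A6)·P(A6)
      = 0.4413·0.16 + 0.4071·0.04 + 0.2199·0.2 + 0.0863·0.08 + 0.4373·0.07 + 0.1456·0.45
      = 0.070608 + 0.016284 + 0.04398 + 0.006904 + 0.030611 + 0.06552 = 0.233907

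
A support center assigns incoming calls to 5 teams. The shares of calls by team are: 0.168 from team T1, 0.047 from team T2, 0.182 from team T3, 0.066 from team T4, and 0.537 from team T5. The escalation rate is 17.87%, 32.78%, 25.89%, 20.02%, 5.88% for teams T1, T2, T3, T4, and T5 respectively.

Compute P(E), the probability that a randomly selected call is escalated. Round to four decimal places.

0.1373

By the law of total probability,
P(E) = P(E|T1)·P(T1) + P(E|T2)·P(T2) + P(E|T3)·P(T3) + P(E|T4)·P(T4) + P(E|T5)·P(T5)
      = 0.1787·0.168 + 0.3278·0.047 + 0.2589·0.182 + 0.2002·0.066 + 0.0588·0.537
      = 0.0300216 + 0.0154066 + 0.0471198 + 0.0132132 + 0.0315756 = 0.1373368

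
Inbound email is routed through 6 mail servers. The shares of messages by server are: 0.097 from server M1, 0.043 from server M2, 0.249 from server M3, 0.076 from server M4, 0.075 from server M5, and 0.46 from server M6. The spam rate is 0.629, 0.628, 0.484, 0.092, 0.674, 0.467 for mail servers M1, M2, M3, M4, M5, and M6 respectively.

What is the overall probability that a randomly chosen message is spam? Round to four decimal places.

P(S) = P(S|M1)·P(M1) + P(S|M2)·P(M2) + P(S|M3)·P(M3) + P(S|M4)·P(M4) + P(S|M5)·P(M5) + P(S|M6)·P(M6)
      = 0.629·0.097 + 0.628·0.043 + 0.484·0.249 + 0.092·0.076 + 0.674·0.075 + 0.467·0.46
      = 0.061013 + 0.027004 + 0.120516 + 0.006992 + 0.05055 + 0.21482 = 0.480895

0.4809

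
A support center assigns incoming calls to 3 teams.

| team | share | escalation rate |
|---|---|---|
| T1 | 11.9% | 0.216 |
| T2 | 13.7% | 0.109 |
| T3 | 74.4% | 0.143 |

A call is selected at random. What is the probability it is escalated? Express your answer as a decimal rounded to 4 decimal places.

P(E) = P(E|T1)·P(T1) + P(E|T2)·P(T2) + P(E|T3)·P(T3)
      = 0.216·0.119 + 0.109·0.137 + 0.143·0.744
      = 0.025704 + 0.014933 + 0.106392 = 0.147029

0.1470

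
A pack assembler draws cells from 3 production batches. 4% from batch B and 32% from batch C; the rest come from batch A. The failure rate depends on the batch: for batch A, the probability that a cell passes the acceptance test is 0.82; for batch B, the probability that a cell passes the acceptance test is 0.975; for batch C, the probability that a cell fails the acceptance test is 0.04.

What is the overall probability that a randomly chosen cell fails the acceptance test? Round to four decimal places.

P(A) = 1 − (0.04 + 0.32) = 0.64.
P(F|A) = 1 − 0.82 = 0.18.
P(F|B) = 1 − 0.975 = 0.025.
P(F) = P(F|A)·P(A) + P(F|B)·P(B) + P(F|C)·P(C)
      = 0.18·0.64 + 0.025·0.04 + 0.04·0.32
      = 0.1152 + 0.001 + 0.0128 = 0.129

P(F) ≈ 0.1290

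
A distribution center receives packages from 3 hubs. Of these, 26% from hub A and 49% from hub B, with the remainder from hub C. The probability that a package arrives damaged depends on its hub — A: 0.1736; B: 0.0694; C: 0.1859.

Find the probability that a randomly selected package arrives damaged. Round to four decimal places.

P(D) ≈ 0.1256

P(C) = 1 − (0.26 + 0.49) = 0.25.
P(D) = P(D|A)·P(A) + P(D|B)·P(B) + P(D|C)·P(C)
      = 0.1736·0.26 + 0.0694·0.49 + 0.1859·0.25
      = 0.045136 + 0.034006 + 0.046475 = 0.125617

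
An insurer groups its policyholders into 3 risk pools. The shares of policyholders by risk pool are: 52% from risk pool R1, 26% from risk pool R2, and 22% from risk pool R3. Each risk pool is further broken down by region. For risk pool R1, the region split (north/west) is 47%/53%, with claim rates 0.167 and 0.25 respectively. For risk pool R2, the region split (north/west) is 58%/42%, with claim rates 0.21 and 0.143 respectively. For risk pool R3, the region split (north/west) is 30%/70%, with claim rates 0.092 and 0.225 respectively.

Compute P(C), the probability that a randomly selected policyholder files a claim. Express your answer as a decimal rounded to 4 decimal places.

P(C|R1) = 0.47·0.167 + 0.53·0.25 = 0.07849 + 0.1325 = 0.21099
P(C|R2) = 0.58·0.21 + 0.42·0.143 = 0.1218 + 0.06006 = 0.18186
P(C|R3) = 0.3·0.092 + 0.7·0.225 = 0.0276 + 0.1575 = 0.1851
Then overall,
P(C) = 0.52·0.21099 + 0.26·0.18186 + 0.22·0.1851
      = 0.1097148 + 0.0472836 + 0.040722 = 0.1977204

P(C) ≈ 0.1977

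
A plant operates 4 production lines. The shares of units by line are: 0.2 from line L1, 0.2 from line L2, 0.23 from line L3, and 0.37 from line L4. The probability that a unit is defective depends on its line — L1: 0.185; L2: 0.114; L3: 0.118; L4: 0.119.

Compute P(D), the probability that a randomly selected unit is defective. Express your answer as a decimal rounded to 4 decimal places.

0.1310

P(D) = P(D|L1)·P(L1) + P(D|L2)·P(L2) + P(D|L3)·P(L3) + P(D|L4)·P(L4)
      = 0.185·0.2 + 0.114·0.2 + 0.118·0.23 + 0.119·0.37
      = 0.037 + 0.0228 + 0.02714 + 0.04403 = 0.13097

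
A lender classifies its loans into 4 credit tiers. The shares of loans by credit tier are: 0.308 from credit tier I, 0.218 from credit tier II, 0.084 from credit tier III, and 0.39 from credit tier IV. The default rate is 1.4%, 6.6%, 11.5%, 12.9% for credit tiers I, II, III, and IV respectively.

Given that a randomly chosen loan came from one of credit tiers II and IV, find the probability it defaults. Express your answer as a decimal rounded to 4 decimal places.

Let S = {II, IV}.
P(S) = 0.218 + 0.39 = 0.608.
P(D ∩ S) = 0.066·0.218 + 0.129·0.39 = 0.014388 + 0.05031 = 0.064698.
P(D | S) = 0.064698 / 0.608 = 0.106411…

0.1064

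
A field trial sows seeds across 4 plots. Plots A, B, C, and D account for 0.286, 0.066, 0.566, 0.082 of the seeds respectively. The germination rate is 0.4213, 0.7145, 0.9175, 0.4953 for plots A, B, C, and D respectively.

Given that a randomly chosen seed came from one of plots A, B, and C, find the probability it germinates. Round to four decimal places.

Let S = {A, B, C}.
P(S) = 0.286 + 0.066 + 0.566 = 0.918.
P(G ∩ S) = 0.4213·0.286 + 0.7145·0.066 + 0.9175·0.566 = 0.1204918 + 0.047157 + 0.519305 = 0.6869538.
P(G | S) = 0.6869538 / 0.918 = 0.748316…

P(G|S) ≈ 0.7483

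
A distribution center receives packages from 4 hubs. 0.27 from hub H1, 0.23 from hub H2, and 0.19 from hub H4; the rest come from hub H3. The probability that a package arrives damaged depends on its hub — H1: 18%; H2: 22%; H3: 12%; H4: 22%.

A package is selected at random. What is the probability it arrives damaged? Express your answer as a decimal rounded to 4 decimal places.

P(H3) = 1 − (0.27 + 0.23 + 0.19) = 0.31.
P(D) = P(D|H1)·P(H1) + P(D|H2)·P(H2) + P(D|H3)·P(H3) + P(D|H4)·P(H4)
      = 0.18·0.27 + 0.22·0.23 + 0.12·0.31 + 0.22·0.19
      = 0.0486 + 0.0506 + 0.0372 + 0.0418 = 0.1782

0.1782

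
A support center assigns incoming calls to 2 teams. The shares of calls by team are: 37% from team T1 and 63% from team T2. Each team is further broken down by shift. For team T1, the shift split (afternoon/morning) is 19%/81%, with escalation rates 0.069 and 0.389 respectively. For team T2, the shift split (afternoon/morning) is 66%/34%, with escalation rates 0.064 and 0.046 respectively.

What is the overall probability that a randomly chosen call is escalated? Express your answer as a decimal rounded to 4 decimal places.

0.1579

P(E|T1) = 0.19·0.069 + 0.81·0.389 = 0.01311 + 0.31509 = 0.3282
P(E|T2) = 0.66·0.064 + 0.34·0.046 = 0.04224 + 0.01564 = 0.05788
Then overall,
P(E) = 0.37·0.3282 + 0.63·0.05788
      = 0.121434 + 0.0364644 = 0.1578984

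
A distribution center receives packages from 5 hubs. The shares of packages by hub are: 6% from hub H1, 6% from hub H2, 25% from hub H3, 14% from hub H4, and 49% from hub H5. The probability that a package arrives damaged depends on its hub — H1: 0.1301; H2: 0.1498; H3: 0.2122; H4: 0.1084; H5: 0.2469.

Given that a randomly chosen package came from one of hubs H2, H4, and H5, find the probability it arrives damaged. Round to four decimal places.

Let S = {H2, H4, H5}.
P(S) = 0.06 + 0.14 + 0.49 = 0.69.
P(D ∩ S) = 0.1498·0.06 + 0.1084·0.14 + 0.2469·0.49 = 0.008988 + 0.015176 + 0.120981 = 0.145145.
P(D | S) = 0.145145 / 0.69 = 0.210355…

0.2104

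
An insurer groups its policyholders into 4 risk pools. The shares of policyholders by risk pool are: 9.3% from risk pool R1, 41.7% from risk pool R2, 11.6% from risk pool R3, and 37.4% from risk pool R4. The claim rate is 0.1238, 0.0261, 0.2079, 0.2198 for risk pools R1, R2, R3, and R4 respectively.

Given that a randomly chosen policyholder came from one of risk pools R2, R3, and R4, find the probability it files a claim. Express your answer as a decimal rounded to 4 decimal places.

P(C|S) ≈ 0.1292

Let S = {R2, R3, R4}.
P(S) = 0.417 + 0.116 + 0.374 = 0.907.
P(C ∩ S) = 0.0261·0.417 + 0.2079·0.116 + 0.2198·0.374 = 0.0108837 + 0.0241164 + 0.0822052 = 0.1172053.
P(C | S) = 0.1172053 / 0.907 = 0.129223…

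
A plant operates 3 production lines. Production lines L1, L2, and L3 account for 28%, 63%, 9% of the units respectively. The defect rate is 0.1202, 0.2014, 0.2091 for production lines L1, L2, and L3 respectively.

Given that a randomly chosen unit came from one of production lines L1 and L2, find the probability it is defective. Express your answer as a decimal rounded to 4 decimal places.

Let S = {L1, L2}.
P(S) = 0.28 + 0.63 = 0.91.
P(D ∩ S) = 0.1202·0.28 + 0.2014·0.63 = 0.033656 + 0.126882 = 0.160538.
P(D | S) = 0.160538 / 0.91 = 0.176415…

0.1764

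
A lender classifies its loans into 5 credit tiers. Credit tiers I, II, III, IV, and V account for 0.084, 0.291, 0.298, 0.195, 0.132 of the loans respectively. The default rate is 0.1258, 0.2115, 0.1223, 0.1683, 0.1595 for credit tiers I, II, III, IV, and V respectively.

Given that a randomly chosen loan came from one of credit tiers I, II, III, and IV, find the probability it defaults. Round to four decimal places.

P(D|S) ≈ 0.1629

Let S = {I, II, III, IV}.
P(S) = 0.084 + 0.291 + 0.298 + 0.195 = 0.868.
P(D ∩ S) = 0.1258·0.084 + 0.2115·0.291 + 0.1223·0.298 + 0.1683·0.195 = 0.0105672 + 0.0615465 + 0.0364454 + 0.0328185 = 0.1413776.
P(D | S) = 0.1413776 / 0.868 = 0.162877…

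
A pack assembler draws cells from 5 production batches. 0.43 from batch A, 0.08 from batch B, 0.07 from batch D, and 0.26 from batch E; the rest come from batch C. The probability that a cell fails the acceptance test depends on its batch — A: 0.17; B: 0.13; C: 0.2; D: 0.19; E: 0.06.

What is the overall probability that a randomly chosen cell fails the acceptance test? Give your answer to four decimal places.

P(F) ≈ 0.1444

P(C) = 1 − (0.43 + 0.08 + 0.07 + 0.26) = 0.16.
P(F) = P(F|A)·P(A) + P(F|B)·P(B) + P(F|C)·P(C) + P(F|D)·P(D) + P(F|E)·P(E)
      = 0.17·0.43 + 0.13·0.08 + 0.2·0.16 + 0.19·0.07 + 0.06·0.26
      = 0.0731 + 0.0104 + 0.032 + 0.0133 + 0.0156 = 0.1444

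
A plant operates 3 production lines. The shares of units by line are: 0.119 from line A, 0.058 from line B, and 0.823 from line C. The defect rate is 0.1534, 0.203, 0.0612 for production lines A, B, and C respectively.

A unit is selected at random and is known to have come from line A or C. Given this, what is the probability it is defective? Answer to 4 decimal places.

Let S = {A, C}.
P(S) = 0.119 + 0.823 = 0.942.
P(D ∩ S) = 0.1534·0.119 + 0.0612·0.823 = 0.0182546 + 0.0503676 = 0.0686222.
P(D | S) = 0.0686222 / 0.942 = 0.072847…

0.0728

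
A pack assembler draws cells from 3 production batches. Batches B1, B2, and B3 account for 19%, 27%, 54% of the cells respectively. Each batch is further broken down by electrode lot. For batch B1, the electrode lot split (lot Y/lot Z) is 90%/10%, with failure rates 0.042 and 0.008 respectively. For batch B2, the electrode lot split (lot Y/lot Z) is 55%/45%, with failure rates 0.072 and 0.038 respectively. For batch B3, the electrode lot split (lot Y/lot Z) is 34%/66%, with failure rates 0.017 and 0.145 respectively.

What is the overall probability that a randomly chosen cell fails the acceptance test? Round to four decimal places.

0.0774

P(F|B1) = 0.9·0.042 + 0.1·0.008 = 0.0378 + 0.0008 = 0.0386
P(F|B2) = 0.55·0.072 + 0.45·0.038 = 0.0396 + 0.0171 = 0.0567
P(F|B3) = 0.34·0.017 + 0.66·0.145 = 0.00578 + 0.0957 = 0.10148
Then overall,
P(F) = 0.19·0.0386 + 0.27·0.0567 + 0.54·0.10148
      = 0.007334 + 0.015309 + 0.0547992 = 0.0774422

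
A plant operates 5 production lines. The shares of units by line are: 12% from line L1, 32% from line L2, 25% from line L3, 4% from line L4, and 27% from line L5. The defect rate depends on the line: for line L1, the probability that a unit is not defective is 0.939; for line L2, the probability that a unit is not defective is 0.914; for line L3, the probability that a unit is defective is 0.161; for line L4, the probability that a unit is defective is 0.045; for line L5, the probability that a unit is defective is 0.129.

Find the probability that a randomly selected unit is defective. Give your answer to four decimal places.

P(D|L1) = 1 − 0.939 = 0.061.
P(D|L2) = 1 − 0.914 = 0.086.
P(D) = P(D|L1)·P(L1) + P(D|L2)·P(L2) + P(D|L3)·P(L3) + P(D|L4)·P(L4) + P(D|L5)·P(L5)
      = 0.061·0.12 + 0.086·0.32 + 0.161·0.25 + 0.045·0.04 + 0.129·0.27
      = 0.00732 + 0.02752 + 0.04025 + 0.0018 + 0.03483 = 0.11172

P(D) ≈ 0.1117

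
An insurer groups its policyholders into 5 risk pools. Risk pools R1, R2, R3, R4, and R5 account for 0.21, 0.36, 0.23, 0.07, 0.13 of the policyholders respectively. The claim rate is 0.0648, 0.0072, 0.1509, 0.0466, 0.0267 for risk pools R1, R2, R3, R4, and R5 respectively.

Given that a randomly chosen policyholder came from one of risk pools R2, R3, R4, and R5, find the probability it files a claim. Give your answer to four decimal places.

P(C|S) ≈ 0.0557

Let S = {R2, R3, R4, R5}.
P(S) = 0.36 + 0.23 + 0.07 + 0.13 = 0.79.
P(C ∩ S) = 0.0072·0.36 + 0.1509·0.23 + 0.0466·0.07 + 0.0267·0.13 = 0.002592 + 0.034707 + 0.003262 + 0.003471 = 0.044032.
P(C | S) = 0.044032 / 0.79 = 0.055737…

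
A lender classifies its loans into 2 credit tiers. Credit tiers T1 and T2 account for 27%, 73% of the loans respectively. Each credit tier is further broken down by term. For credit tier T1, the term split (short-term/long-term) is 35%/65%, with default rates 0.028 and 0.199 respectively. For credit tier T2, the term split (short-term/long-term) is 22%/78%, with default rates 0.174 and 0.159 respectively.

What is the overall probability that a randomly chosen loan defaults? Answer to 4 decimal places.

P(D|T1) = 0.35·0.028 + 0.65·0.199 = 0.0098 + 0.12935 = 0.13915
P(D|T2) = 0.22·0.174 + 0.78·0.159 = 0.03828 + 0.12402 = 0.1623
By total probability over the outer partition,
P(D) = 0.27·0.13915 + 0.73·0.1623
      = 0.0375705 + 0.118479 = 0.1560495

P(D) ≈ 0.1560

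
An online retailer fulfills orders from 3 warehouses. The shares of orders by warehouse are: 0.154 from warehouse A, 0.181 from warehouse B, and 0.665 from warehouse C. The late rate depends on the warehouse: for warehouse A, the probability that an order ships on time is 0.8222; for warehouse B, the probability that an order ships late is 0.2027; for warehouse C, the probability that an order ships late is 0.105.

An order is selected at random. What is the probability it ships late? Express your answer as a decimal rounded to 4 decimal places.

P(L|A) = 1 − 0.8222 = 0.1778.
P(L) = P(L|A)·P(A) + P(L|B)·P(B) + P(L|C)·P(C)
      = 0.1778·0.154 + 0.2027·0.181 + 0.105·0.665
      = 0.0273812 + 0.0366887 + 0.069825 = 0.1338949

P(L) ≈ 0.1339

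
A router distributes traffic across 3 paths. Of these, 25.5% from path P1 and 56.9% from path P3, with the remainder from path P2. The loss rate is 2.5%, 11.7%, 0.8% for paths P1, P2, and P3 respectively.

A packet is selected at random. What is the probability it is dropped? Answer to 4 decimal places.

P(P2) = 1 − (0.255 + 0.569) = 0.176.
P(L) = P(L|P1)·P(P1) + P(L|P2)·P(P2) + P(L|P3)·P(P3)
      = 0.025·0.255 + 0.117·0.176 + 0.008·0.569
      = 0.006375 + 0.020592 + 0.004552 = 0.031519

0.0315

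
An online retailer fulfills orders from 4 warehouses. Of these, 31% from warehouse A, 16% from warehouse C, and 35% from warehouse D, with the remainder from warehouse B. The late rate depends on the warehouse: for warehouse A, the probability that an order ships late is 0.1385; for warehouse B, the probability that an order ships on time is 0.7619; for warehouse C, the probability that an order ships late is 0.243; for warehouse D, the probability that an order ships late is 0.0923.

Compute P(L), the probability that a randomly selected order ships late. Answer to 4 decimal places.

P(B) = 1 − (0.31 + 0.16 + 0.35) = 0.18.
P(L|B) = 1 − 0.7619 = 0.2381.
Using total probability over the partition,
P(L) = P(L|A)·P(A) + P(L|B)·P(B) + P(L|C)·P(C) + P(L|D)·P(D)
      = 0.1385·0.31 + 0.2381·0.18 + 0.243·0.16 + 0.0923·0.35
      = 0.042935 + 0.042858 + 0.03888 + 0.032305 = 0.156978

0.1570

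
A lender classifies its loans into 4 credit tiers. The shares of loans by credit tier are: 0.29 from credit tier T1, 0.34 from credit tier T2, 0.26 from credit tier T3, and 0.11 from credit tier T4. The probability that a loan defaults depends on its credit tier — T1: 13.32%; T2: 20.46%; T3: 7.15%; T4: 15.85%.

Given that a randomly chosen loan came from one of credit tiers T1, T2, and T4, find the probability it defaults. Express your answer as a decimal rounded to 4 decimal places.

0.1698

Let S = {T1, T2, T4}.
P(S) = 0.29 + 0.34 + 0.11 = 0.74.
P(D ∩ S) = 0.1332·0.29 + 0.2046·0.34 + 0.1585·0.11 = 0.038628 + 0.069564 + 0.017435 = 0.125627.
P(D | S) = 0.125627 / 0.74 = 0.169766…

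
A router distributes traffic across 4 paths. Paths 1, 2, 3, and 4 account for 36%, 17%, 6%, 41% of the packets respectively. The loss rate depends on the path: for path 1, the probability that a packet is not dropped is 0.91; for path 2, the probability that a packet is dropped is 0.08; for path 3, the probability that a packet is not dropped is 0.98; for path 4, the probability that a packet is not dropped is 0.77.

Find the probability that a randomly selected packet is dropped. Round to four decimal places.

0.1415

P(L|1) = 1 − 0.91 = 0.09.
P(L|3) = 1 − 0.98 = 0.02.
P(L|4) = 1 − 0.77 = 0.23.
P(L) = P(L|1)·P(1) + P(L|2)·P(2) + P(L|3)·P(3) + P(L|4)·P(4)
      = 0.09·0.36 + 0.08·0.17 + 0.02·0.06 + 0.23·0.41
      = 0.0324 + 0.0136 + 0.0012 + 0.0943 = 0.1415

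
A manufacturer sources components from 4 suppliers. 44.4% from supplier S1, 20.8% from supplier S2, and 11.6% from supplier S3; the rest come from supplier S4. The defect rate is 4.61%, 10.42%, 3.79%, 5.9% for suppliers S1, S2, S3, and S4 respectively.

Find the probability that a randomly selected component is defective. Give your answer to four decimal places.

P(D) ≈ 0.0602

P(S4) = 1 − (0.444 + 0.208 + 0.116) = 0.232.
P(D) = P(D|S1)·P(S1) + P(D|S2)·P(S2) + P(D|S3)·P(S3) + P(D|S4)·P(S4)
      = 0.0461·0.444 + 0.1042·0.208 + 0.0379·0.116 + 0.059·0.232
      = 0.0204684 + 0.0216736 + 0.0043964 + 0.013688 = 0.0602264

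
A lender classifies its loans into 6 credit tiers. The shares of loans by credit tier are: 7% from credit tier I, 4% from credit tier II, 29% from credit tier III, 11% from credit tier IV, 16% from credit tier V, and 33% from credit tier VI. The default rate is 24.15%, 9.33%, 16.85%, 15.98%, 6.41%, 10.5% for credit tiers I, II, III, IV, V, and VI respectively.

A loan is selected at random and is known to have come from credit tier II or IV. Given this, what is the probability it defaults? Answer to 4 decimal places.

0.1421

Let S = {II, IV}.
P(S) = 0.04 + 0.11 = 0.15.
P(D ∩ S) = 0.0933·0.04 + 0.1598·0.11 = 0.003732 + 0.017578 = 0.02131.
P(D | S) = 0.02131 / 0.15 = 0.142067…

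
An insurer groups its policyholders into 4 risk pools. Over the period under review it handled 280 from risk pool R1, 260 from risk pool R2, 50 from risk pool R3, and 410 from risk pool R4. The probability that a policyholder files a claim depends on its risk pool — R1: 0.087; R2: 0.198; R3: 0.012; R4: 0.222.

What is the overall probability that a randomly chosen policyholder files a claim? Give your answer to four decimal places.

Total: 280 + 260 + 50 + 410 = 1000.
P(R1) = 280/1000 = 0.28. P(R2) = 260/1000 = 0.26. P(R3) = 50/1000 = 0.05. P(R4) = 410/1000 = 0.41.
P(C) = P(C|R1)·P(R1) + P(C|R2)·P(R2) + P(C|R3)·P(R3) + P(C|R4)·P(R4)
      = 0.087·0.28 + 0.198·0.26 + 0.012·0.05 + 0.222·0.41
      = 0.02436 + 0.05148 + 0.0006 + 0.09102 = 0.16746

0.1675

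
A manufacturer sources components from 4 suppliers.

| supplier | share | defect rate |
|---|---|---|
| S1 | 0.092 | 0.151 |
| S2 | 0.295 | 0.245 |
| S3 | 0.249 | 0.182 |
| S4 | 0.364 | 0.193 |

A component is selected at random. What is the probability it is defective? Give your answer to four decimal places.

Using total probability over the partition,
P(D) = P(D|S1)·P(S1) + P(D|S2)·P(S2) + P(D|S3)·P(S3) + P(D|S4)·P(S4)
      = 0.151·0.092 + 0.245·0.295 + 0.182·0.249 + 0.193·0.364
      = 0.013892 + 0.072275 + 0.045318 + 0.070252 = 0.201737

P(D) ≈ 0.2017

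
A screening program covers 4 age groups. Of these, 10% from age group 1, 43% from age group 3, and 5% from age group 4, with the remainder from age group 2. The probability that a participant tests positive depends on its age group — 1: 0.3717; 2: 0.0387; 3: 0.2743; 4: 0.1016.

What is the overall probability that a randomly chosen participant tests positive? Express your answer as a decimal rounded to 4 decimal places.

P(2) = 1 − (0.1 + 0.43 + 0.05) = 0.42.
P(T) = P(T|1)·P(1) + P(T|2)·P(2) + P(T|3)·P(3) + P(T|4)·P(4)
      = 0.3717·0.1 + 0.0387·0.42 + 0.2743·0.43 + 0.1016·0.05
      = 0.03717 + 0.016254 + 0.117949 + 0.00508 = 0.176453

P(T) ≈ 0.1765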